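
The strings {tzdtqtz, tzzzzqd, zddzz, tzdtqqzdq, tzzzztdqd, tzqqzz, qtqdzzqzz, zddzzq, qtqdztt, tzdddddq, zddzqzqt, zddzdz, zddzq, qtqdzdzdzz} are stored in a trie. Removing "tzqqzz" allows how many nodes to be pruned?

After clearing the end-marker at "tzqqzz", prune upward until reaching a node still needed by another word.
The suffix "qqzz" (4 nodes) is used only by "tzqqzz"; the node for "tz" still has the child "d", so pruning stops there.
Nodes removed: 4

4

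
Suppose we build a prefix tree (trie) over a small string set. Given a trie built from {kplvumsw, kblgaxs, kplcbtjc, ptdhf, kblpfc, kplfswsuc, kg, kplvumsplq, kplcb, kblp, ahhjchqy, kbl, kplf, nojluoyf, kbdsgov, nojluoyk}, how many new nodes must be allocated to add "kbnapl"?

4

Walking "kbnapl" from the root, the first 2 characters ("kb") follow existing edges; "n" is the first miss.
So 6 − 2 = 4 new nodes.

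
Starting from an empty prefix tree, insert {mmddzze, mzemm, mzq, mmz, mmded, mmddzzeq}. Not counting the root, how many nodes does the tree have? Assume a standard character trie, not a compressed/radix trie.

16

Count nodes per top-level branch (shared prefixes stored once):
  'm'-branch (mmddzze, mmddzzeq, mmded, mmz, mzemm, mzq): 16 nodes
Sum: 16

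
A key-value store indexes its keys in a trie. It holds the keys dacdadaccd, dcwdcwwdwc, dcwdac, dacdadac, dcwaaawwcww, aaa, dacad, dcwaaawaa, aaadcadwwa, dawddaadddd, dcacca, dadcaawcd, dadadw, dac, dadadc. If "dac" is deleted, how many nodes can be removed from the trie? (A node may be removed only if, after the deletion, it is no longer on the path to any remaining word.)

0

After clearing the end-marker at "dac", prune upward until reaching a node still needed by another word.
Every node on "dac" is still needed (e.g. by "dacdadaccd"), so nothing is freed.
Nodes removed: 0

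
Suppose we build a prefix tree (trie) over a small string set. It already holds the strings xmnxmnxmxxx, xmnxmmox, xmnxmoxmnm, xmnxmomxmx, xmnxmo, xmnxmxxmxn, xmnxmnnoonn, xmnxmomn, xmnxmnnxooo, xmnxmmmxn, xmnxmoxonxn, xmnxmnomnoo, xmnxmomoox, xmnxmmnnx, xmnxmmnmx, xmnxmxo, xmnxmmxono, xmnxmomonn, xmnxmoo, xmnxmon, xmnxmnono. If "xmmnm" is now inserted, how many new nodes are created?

"xm" is already a path in the trie; the remaining "mnm" must be added.
New nodes needed: |"xmmnm"| − 2 = 5 − 2 = 3.

3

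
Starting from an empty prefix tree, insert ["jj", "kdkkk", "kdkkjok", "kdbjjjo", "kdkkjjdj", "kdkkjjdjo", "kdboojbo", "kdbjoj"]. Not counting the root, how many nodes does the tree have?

Count nodes per top-level branch (shared prefixes stored once):
  'j'-branch (jj): 2 nodes
  'k'-branch (kdbjjjo, kdbjoj, kdboojbo, kdkkjjdj, kdkkjjdjo, kdkkjok, kdkkk): 24 nodes
Sum: 26

26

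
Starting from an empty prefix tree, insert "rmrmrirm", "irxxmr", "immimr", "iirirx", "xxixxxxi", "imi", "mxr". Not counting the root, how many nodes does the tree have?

Count nodes per top-level branch (shared prefixes stored once):
  'i'-branch (iirirx, imi, immimr, irxxmr): 17 nodes
  'm'-branch (mxr): 3 nodes
  'r'-branch (rmrmrirm): 8 nodes
  'x'-branch (xxixxxxi): 8 nodes
Sum: 36

36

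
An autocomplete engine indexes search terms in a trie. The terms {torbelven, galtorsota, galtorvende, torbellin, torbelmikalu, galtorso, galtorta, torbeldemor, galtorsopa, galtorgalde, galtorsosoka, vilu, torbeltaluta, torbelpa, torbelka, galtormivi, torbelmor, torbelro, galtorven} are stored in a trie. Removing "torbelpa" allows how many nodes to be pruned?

After clearing the end-marker at "torbelpa", prune upward until reaching a node still needed by another word.
The suffix "pa" (2 nodes) is used only by "torbelpa"; the node for "torbel" still has the child "v", so pruning stops there.
Nodes removed: 2

2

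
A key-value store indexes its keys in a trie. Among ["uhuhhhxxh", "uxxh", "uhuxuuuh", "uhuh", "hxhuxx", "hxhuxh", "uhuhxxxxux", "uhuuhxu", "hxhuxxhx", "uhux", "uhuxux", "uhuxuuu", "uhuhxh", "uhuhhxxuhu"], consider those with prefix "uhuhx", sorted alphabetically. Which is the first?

uhuhxh

DFS of the "uhuhx" subtree visits, in order: "uhuhxh", "uhuhxxxxux"
Position 1: uhuhxh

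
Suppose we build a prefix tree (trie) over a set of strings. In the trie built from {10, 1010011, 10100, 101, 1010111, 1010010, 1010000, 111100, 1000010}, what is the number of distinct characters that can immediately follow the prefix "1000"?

1

The children of the "1000" node are the distinct next characters among strings starting with "1000".
Characters that immediately follow "1000" among the stored strings: {0}.
That node has 1 child edge.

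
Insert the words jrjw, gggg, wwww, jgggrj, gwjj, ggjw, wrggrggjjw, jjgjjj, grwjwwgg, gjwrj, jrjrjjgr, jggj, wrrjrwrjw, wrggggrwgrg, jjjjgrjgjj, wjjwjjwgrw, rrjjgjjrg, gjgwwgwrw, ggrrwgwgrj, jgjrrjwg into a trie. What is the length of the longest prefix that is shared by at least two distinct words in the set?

4

The deepest shared node is where two words last agree before diverging.
e.g. "wrggggrwgrg" and "wrggrggjjw" share the prefix "wrgg" of length 4; no pair shares a longer one.
Longest shared-prefix length: 4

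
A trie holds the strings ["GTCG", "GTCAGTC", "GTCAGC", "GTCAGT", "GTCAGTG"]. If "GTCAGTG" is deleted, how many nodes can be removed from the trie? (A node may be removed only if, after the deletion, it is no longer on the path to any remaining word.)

1

Walk "GTCAGTG" from the leaf back toward the root, removing each node that no remaining word uses.
The suffix "G" (1 node) is used only by "GTCAGTG"; the node for "GTCAGT" still has the child "C", so pruning stops there.
Nodes removed: 1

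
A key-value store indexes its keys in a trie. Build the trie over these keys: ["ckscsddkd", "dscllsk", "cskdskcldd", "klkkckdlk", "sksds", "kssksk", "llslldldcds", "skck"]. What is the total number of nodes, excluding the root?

57

Count nodes per top-level branch (shared prefixes stored once):
  'c'-branch (ckscsddkd, cskdskcldd): 18 nodes
  'd'-branch (dscllsk): 7 nodes
  'k'-branch (klkkckdlk, kssksk): 14 nodes
  'l'-branch (llslldldcds): 11 nodes
  's'-branch (skck, sksds): 7 nodes
Sum: 57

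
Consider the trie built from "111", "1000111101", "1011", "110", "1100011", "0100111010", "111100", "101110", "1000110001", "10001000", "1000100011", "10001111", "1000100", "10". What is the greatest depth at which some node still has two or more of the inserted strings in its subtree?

8

The deepest shared node is where two words last agree before diverging.
e.g. "10001000" and "1000100011" share the prefix "10001000" of length 8; no pair shares a longer one.
Longest shared-prefix length: 8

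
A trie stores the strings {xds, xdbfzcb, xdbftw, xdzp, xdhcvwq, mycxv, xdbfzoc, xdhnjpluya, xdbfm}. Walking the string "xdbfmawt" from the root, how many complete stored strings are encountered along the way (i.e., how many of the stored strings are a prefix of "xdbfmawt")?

Traverse "xdbfmawt" character by character; count nodes along the way that are marked as word ends.
Prefixes of the query that are stored words: "xdbfm"
Count: 1

1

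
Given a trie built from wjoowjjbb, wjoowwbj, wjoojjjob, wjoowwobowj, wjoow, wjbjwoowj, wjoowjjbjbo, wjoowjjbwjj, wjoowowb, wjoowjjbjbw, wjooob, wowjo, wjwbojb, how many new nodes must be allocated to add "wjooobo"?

1

Walking "wjooobo" from the root, the first 6 characters ("wjooob") follow existing edges; "o" is the first miss.
Each of the 1 remaining characters creates one node.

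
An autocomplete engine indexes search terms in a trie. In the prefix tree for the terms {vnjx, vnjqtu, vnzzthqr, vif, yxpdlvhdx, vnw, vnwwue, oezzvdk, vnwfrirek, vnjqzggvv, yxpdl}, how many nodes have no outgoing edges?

9

A leaf is a node with no children — equivalently, the end of a word that is not a proper prefix of any other stored word.
Those words: "oezzvdk", "vif", "vnjqtu", "vnjqzggvv", "vnjx", "vnwfrirek", "vnwwue", "vnzzthqr", "yxpdlvhdx"
Leaf count: 9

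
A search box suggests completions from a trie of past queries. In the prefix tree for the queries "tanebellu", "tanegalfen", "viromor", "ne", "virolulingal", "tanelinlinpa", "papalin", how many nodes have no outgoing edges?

A leaf is a node with no children — equivalently, the end of a word that is not a proper prefix of any other stored word.
Those words: "ne", "papalin", "tanebellu", "tanegalfen", "tanelinlinpa", "virolulingal", "viromor"
Leaf count: 7

7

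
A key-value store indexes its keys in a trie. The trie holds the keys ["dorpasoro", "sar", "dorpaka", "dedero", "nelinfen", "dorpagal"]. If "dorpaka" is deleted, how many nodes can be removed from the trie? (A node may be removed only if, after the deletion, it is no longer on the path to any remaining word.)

After clearing the end-marker at "dorpaka", prune upward until reaching a node still needed by another word.
The suffix "ka" (2 nodes) is used only by "dorpaka"; the node for "dorpa" still has the child "s", so pruning stops there.
Nodes removed: 2

2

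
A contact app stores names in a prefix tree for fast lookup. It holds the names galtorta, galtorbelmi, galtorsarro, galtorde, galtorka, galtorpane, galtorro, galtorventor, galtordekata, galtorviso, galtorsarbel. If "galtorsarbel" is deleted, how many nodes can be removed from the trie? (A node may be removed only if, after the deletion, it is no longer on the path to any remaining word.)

A node on "galtorsarbel"'s path can go only if nothing else ends at it or branches off below it.
The suffix "bel" (3 nodes) is used only by "galtorsarbel"; the node for "galtorsar" still has the child "r", so pruning stops there.
Nodes removed: 3

3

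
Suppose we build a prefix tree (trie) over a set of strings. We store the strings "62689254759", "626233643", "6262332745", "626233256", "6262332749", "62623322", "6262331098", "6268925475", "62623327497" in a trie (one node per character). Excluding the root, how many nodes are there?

For each word, the new-node count is its length minus the longest prefix already in the trie:
  "62689254759" → 11 new (6, 2, 6, 8, 9, 2, 5, 4, 7, 5, 9)
  "626233643" → prefix "626" already present; 6 new (2, 3, 3, 6, 4, 3)
  "6262332745" → prefix "626233" already present; 4 new (2, 7, 4, 5)
  "626233256" → prefix "6262332" already present; 2 new (5, 6)
  "6262332749" → prefix "626233274" already present; 1 new (9)
  "62623322" → prefix "6262332" already present; 1 new (2)
  "6262331098" → prefix "626233" already present; 4 new (1, 0, 9, 8)
  "6268925475" → prefix "6268925475" already present; 0 new (none)
  "62623327497" → prefix "6262332749" already present; 1 new (7)
Total nodes = 11 + 6 + 4 + 2 + 1 + 1 + 4 + 0 + 1 = 30

30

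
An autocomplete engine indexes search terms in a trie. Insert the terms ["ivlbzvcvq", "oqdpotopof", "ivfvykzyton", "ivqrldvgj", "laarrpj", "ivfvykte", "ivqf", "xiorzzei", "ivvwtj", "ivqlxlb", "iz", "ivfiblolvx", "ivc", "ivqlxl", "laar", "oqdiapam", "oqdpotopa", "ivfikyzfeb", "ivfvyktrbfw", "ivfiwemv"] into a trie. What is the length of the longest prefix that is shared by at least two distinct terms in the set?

8

Equivalently: take the maximum, over all pairs, of their longest common prefix length.
e.g. "oqdpotopa" and "oqdpotopof" share the prefix "oqdpotop" of length 8; no pair shares a longer one.
Longest shared-prefix length: 8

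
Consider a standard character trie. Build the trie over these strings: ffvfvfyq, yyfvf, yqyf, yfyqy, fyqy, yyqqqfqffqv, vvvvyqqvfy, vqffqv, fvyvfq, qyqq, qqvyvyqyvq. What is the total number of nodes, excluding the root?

65

Count nodes per top-level branch (shared prefixes stored once):
  'f'-branch (ffvfvfyq, fvyvfq, fyqy): 16 nodes
  'q'-branch (qqvyvyqyvq, qyqq): 13 nodes
  'v'-branch (vqffqv, vvvvyqqvfy): 15 nodes
  'y'-branch (yfyqy, yqyf, yyfvf, yyqqqfqffqv): 21 nodes
Sum: 65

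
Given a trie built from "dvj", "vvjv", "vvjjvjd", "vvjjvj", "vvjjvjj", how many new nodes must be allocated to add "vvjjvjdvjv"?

3

The longest prefix of "vvjjvjdvjv" already in the trie is "vvjjvjd" (length 7).
So 10 − 7 = 3 new nodes.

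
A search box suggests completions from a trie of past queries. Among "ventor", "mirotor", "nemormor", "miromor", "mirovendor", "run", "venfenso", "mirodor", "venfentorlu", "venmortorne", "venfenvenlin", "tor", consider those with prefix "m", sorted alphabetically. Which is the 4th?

Words with prefix "m", in lexicographic order: "mirodor", "miromor", "mirotor", "mirovendor"
Position 4: mirovendor

mirovendor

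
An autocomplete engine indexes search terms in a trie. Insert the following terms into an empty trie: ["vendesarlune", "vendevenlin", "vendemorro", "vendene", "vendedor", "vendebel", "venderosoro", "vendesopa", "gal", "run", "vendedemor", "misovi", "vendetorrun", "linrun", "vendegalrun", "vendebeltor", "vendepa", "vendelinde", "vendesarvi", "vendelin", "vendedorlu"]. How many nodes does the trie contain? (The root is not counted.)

Trace insertions, counting only characters that open a new branch:
  "vendesarlune" → 12 new (v, e, n, d, e, s, a, r, l, u, n, e)
  "vendevenlin" → prefix "vende" already present; 6 new (v, e, n, l, i, n)
  "vendemorro" → prefix "vende" already present; 5 new (m, o, r, r, o)
  "vendene" → prefix "vende" already present; 2 new (n, e)
  "vendedor" → prefix "vende" already present; 3 new (d, o, r)
  "vendebel" → prefix "vende" already present; 3 new (b, e, l)
  "venderosoro" → prefix "vende" already present; 6 new (r, o, s, o, r, o)
  "vendesopa" → prefix "vendes" already present; 3 new (o, p, a)
  "gal" → 3 new (g, a, l)
  "run" → 3 new (r, u, n)
  "vendedemor" → prefix "vended" already present; 4 new (e, m, o, r)
  "misovi" → 6 new (m, i, s, o, v, i)
  "vendetorrun" → prefix "vende" already present; 6 new (t, o, r, r, u, n)
  "linrun" → 6 new (l, i, n, r, u, n)
  "vendegalrun" → prefix "vende" already present; 6 new (g, a, l, r, u, n)
  "vendebeltor" → prefix "vendebel" already present; 3 new (t, o, r)
  "vendepa" → prefix "vende" already present; 2 new (p, a)
  "vendelinde" → prefix "vende" already present; 5 new (l, i, n, d, e)
  "vendesarvi" → prefix "vendesar" already present; 2 new (v, i)
  "vendelin" → prefix "vendelin" already present; 0 new (none)
  "vendedorlu" → prefix "vendedor" already present; 2 new (l, u)
Total nodes = 12 + 6 + 5 + 2 + 3 + 3 + 6 + 3 + 3 + 3 + 4 + 6 + 6 + 6 + 6 + 3 + 2 + 5 + 2 + 0 + 2 = 88

88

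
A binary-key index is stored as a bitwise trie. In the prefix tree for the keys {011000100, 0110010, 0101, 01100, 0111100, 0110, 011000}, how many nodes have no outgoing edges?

4

A leaf is a node with no children — equivalently, the end of a word that is not a proper prefix of any other stored word.
Those words: "0101", "011000100", "0110010", "0111100"
Leaf count: 4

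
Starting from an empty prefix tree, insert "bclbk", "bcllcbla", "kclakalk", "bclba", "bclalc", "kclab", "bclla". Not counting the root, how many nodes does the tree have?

Insert word by word; a character creates a node only if that edge doesn't already exist:
  "bclbk" → 5 new (b, c, l, b, k)
  "bcllcbla" → prefix "bcl" already present; 5 new (l, c, b, l, a)
  "kclakalk" → 8 new (k, c, l, a, k, a, l, k)
  "bclba" → prefix "bclb" already present; 1 new (a)
  "bclalc" → prefix "bcl" already present; 3 new (a, l, c)
  "kclab" → prefix "kcla" already present; 1 new (b)
  "bclla" → prefix "bcll" already present; 1 new (a)
Total nodes = 5 + 5 + 8 + 1 + 3 + 1 + 1 = 24

24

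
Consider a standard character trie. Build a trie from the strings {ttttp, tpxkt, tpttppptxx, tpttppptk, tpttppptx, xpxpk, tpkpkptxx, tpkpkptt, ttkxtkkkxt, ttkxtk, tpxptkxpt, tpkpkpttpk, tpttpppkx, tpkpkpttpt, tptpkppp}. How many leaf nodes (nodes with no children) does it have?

Leaves are exactly the stored words that no other stored word extends.
Those words: "tpkpkpttpk", "tpkpkpttpt", "tpkpkptxx", "tptpkppp", "tpttpppkx", "tpttppptk", "tpttppptxx", "tpxkt", "tpxptkxpt", "ttkxtkkkxt", "ttttp", "xpxpk"
Leaf count: 12

12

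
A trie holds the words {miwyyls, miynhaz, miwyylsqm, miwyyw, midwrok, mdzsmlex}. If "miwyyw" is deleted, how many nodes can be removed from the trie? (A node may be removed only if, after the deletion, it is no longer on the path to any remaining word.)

A node on "miwyyw"'s path can go only if nothing else ends at it or branches off below it.
The suffix "w" (1 node) is used only by "miwyyw"; the node for "miwyy" still has the child "l", so pruning stops there.
Nodes removed: 1

1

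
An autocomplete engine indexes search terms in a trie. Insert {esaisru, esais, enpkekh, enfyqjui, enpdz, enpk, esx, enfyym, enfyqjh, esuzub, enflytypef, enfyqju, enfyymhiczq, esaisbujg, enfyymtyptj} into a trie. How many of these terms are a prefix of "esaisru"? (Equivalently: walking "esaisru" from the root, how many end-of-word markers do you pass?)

Traverse "esaisru" character by character; count nodes along the way that are marked as word ends.
Prefixes of the query that are stored words: "esais", "esaisru"
Count: 2

2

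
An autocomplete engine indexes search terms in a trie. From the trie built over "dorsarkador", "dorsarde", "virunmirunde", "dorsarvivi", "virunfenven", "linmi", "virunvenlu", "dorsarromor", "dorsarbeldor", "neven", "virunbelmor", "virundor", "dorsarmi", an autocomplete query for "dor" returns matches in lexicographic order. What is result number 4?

dorsarmi

Words with prefix "dor", in lexicographic order: "dorsarbeldor", "dorsarde", "dorsarkador", "dorsarmi", "dorsarromor", "dorsarvivi"
The 4th is dorsarmi.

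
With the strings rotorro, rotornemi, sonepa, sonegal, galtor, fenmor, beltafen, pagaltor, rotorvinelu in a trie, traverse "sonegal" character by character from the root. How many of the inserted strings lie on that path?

1

Check each prefix of "sonegal" against the stored set — each match is an end-marker on the path.
Prefixes of the query that are stored words: "sonegal"
Count: 1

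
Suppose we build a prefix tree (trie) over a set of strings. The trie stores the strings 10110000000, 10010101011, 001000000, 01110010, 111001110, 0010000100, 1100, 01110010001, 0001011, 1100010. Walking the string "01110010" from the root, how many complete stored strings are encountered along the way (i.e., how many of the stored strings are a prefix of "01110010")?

1

Walk "01110010" from the root; an end-of-word marker is hit whenever a stored word is a prefix of "01110010".
Prefixes of the query that are stored words: "01110010"
Count: 1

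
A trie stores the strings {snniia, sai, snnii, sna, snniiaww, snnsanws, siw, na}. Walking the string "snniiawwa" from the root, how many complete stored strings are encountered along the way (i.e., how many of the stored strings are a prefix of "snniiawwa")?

3

Walk "snniiawwa" from the root; an end-of-word marker is hit whenever a stored word is a prefix of "snniiawwa".
Prefixes of the query that are stored words: "snnii", "snniia", "snniiaww"
Count: 3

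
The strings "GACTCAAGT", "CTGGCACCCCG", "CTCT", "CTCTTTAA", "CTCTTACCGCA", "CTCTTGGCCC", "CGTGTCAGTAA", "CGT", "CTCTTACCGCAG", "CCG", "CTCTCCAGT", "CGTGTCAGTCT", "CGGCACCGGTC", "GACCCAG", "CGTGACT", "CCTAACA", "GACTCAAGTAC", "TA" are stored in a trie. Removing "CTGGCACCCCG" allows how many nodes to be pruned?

A node on "CTGGCACCCCG"'s path can go only if nothing else ends at it or branches off below it.
The suffix "GGCACCCCG" (9 nodes) is used only by "CTGGCACCCCG"; the node for "CT" still has the child "C", so pruning stops there.
Nodes removed: 9

9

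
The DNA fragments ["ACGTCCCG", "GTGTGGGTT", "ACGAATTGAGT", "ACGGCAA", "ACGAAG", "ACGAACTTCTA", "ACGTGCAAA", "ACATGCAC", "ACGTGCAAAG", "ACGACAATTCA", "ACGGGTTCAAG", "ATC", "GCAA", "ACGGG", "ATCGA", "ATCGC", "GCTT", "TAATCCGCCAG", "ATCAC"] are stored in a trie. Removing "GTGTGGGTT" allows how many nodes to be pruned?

8

After clearing the end-marker at "GTGTGGGTT", prune upward until reaching a node still needed by another word.
The suffix "TGTGGGTT" (8 nodes) is used only by "GTGTGGGTT"; the node for "G" still has the child "C", so pruning stops there.
Nodes removed: 8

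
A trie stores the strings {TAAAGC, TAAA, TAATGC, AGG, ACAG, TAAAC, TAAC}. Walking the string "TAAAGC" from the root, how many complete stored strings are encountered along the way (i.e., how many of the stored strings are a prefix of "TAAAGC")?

Check each prefix of "TAAAGC" against the stored set — each match is an end-marker on the path.
Prefixes of the query that are stored words: "TAAA", "TAAAGC"
Count: 2

2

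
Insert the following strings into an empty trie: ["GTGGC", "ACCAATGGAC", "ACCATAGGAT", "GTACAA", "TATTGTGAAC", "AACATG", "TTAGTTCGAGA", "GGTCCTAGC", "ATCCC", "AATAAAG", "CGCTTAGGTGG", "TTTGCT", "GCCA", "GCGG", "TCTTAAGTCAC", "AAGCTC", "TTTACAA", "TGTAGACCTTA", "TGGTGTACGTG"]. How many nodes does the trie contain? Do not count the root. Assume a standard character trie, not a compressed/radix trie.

124

Insert word by word; a character creates a node only if that edge doesn't already exist:
  "GTGGC" → 5 new (G, T, G, G, C)
  "ACCAATGGAC" → 10 new (A, C, C, A, A, T, G, G, A, C)
  "ACCATAGGAT" → prefix "ACCA" already present; 6 new (T, A, G, G, A, T)
  "GTACAA" → prefix "GT" already present; 4 new (A, C, A, A)
  "TATTGTGAAC" → 10 new (T, A, T, T, G, T, G, A, A, C)
  "AACATG" → prefix "A" already present; 5 new (A, C, A, T, G)
  "TTAGTTCGAGA" → prefix "T" already present; 10 new (T, A, G, T, T, C, G, A, G, A)
  "GGTCCTAGC" → prefix "G" already present; 8 new (G, T, C, C, T, A, G, C)
  "ATCCC" → prefix "A" already present; 4 new (T, C, C, C)
  "AATAAAG" → prefix "AA" already present; 5 new (T, A, A, A, G)
  "CGCTTAGGTGG" → 11 new (C, G, C, T, T, A, G, G, T, G, G)
  "TTTGCT" → prefix "TT" already present; 4 new (T, G, C, T)
  "GCCA" → prefix "G" already present; 3 new (C, C, A)
  "GCGG" → prefix "GC" already present; 2 new (G, G)
  "TCTTAAGTCAC" → prefix "T" already present; 10 new (C, T, T, A, A, G, T, C, A, C)
  "AAGCTC" → prefix "AA" already present; 4 new (G, C, T, C)
  "TTTACAA" → prefix "TTT" already present; 4 new (A, C, A, A)
  "TGTAGACCTTA" → prefix "T" already present; 10 new (G, T, A, G, A, C, C, T, T, A)
  "TGGTGTACGTG" → prefix "TG" already present; 9 new (G, T, G, T, A, C, G, T, G)
Total nodes = 5 + 10 + 6 + 4 + 10 + 5 + 10 + 8 + 4 + 5 + 11 + 4 + 3 + 2 + 10 + 4 + 4 + 10 + 9 = 124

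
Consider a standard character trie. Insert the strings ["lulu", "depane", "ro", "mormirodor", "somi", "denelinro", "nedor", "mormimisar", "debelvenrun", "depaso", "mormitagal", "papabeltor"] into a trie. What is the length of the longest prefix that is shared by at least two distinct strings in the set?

5

The deepest shared node is where two words last agree before diverging.
e.g. "mormimisar" and "mormirodor" share the prefix "mormi" of length 5; no pair shares a longer one.
Longest shared-prefix length: 5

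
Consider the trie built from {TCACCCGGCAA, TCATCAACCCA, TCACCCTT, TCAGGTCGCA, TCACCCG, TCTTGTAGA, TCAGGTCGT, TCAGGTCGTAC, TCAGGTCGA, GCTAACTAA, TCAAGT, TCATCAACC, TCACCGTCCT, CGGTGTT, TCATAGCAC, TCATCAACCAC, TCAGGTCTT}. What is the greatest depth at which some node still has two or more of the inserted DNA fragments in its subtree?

9

Look for the deepest trie node that still has at least two words in its subtree.
"TCAGGTCGT" and "TCAGGTCGTAC" agree on "TCAGGTCGT" (9 characters) before diverging; nothing deeper is shared.
Longest shared-prefix length: 9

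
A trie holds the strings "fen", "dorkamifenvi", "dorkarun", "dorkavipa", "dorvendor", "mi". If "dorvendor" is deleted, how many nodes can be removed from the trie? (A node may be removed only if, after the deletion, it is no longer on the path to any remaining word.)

6

A node on "dorvendor"'s path can go only if nothing else ends at it or branches off below it.
The suffix "vendor" (6 nodes) is used only by "dorvendor"; the node for "dor" still has the child "k", so pruning stops there.
Nodes removed: 6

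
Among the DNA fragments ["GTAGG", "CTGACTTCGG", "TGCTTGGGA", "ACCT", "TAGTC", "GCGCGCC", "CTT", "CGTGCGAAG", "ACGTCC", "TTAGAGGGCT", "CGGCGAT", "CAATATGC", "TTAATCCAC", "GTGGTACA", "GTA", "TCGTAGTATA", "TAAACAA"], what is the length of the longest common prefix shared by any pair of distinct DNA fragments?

3

Equivalently: take the maximum, over all pairs, of their longest common prefix length.
"GTA" and "GTAGG" agree on "GTA" (3 characters) before diverging; nothing deeper is shared.
Longest shared-prefix length: 3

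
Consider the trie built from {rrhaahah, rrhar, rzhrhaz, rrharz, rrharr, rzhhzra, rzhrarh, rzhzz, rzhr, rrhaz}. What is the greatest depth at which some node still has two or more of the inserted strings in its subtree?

Equivalently: take the maximum, over all pairs, of their longest common prefix length.
"rrhar" and "rrharr" agree on "rrhar" (5 characters) before diverging; nothing deeper is shared.
Longest shared-prefix length: 5

5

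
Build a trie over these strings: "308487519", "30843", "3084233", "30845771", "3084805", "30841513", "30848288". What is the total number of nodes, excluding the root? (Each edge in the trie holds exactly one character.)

26

Trace insertions, counting only characters that open a new branch:
  "308487519" → 9 new (3, 0, 8, 4, 8, 7, 5, 1, 9)
  "30843" → prefix "3084" already present; 1 new (3)
  "3084233" → prefix "3084" already present; 3 new (2, 3, 3)
  "30845771" → prefix "3084" already present; 4 new (5, 7, 7, 1)
  "3084805" → prefix "30848" already present; 2 new (0, 5)
  "30841513" → prefix "3084" already present; 4 new (1, 5, 1, 3)
  "30848288" → prefix "30848" already present; 3 new (2, 8, 8)
Total nodes = 9 + 1 + 3 + 4 + 2 + 4 + 3 = 26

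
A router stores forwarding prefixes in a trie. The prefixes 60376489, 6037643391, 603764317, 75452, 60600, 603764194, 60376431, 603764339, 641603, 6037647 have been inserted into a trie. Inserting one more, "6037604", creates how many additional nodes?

2

The longest prefix of "6037604" already in the trie is "60376" (length 5).
New nodes needed: |"6037604"| − 5 = 7 − 5 = 2.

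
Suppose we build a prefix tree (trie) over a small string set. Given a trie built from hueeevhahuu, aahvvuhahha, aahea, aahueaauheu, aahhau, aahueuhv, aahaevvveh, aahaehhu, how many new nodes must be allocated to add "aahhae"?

1

Walking "aahhae" from the root, the first 5 characters ("aahha") follow existing edges; "e" is the first miss.
So 6 − 5 = 1 new nodes.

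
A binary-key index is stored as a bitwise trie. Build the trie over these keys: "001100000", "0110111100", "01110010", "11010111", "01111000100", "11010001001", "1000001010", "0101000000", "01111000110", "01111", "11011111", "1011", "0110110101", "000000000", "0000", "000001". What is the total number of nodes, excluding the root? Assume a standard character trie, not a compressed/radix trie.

81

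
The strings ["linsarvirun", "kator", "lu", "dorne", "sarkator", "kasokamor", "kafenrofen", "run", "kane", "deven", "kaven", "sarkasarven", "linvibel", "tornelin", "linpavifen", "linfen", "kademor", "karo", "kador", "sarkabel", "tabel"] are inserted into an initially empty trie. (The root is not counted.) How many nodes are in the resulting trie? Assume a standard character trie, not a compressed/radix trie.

Insert word by word; a character creates a node only if that edge doesn't already exist:
  "linsarvirun" → 11 new (l, i, n, s, a, r, v, i, r, u, n)
  "kator" → 5 new (k, a, t, o, r)
  "lu" → prefix "l" already present; 1 new (u)
  "dorne" → 5 new (d, o, r, n, e)
  "sarkator" → 8 new (s, a, r, k, a, t, o, r)
  "kasokamor" → prefix "ka" already present; 7 new (s, o, k, a, m, o, r)
  "kafenrofen" → prefix "ka" already present; 8 new (f, e, n, r, o, f, e, n)
  "run" → 3 new (r, u, n)
  "kane" → prefix "ka" already present; 2 new (n, e)
  "deven" → prefix "d" already present; 4 new (e, v, e, n)
  "kaven" → prefix "ka" already present; 3 new (v, e, n)
  "sarkasarven" → prefix "sarka" already present; 6 new (s, a, r, v, e, n)
  "linvibel" → prefix "lin" already present; 5 new (v, i, b, e, l)
  "tornelin" → 8 new (t, o, r, n, e, l, i, n)
  "linpavifen" → prefix "lin" already present; 7 new (p, a, v, i, f, e, n)
  "linfen" → prefix "lin" already present; 3 new (f, e, n)
  "kademor" → prefix "ka" already present; 5 new (d, e, m, o, r)
  "karo" → prefix "ka" already present; 2 new (r, o)
  "kador" → prefix "kad" already present; 2 new (o, r)
  "sarkabel" → prefix "sarka" already present; 3 new (b, e, l)
  "tabel" → prefix "t" already present; 4 new (a, b, e, l)
Total nodes = 11 + 5 + 1 + 5 + 8 + 7 + 8 + 3 + 2 + 4 + 3 + 6 + 5 + 8 + 7 + 3 + 5 + 2 + 2 + 3 + 4 = 102

102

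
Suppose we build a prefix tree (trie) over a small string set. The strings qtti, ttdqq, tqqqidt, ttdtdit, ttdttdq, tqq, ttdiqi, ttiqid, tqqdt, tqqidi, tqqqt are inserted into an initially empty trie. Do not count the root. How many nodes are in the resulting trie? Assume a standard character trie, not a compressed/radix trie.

Insert word by word; a character creates a node only if that edge doesn't already exist:
  "qtti" → 4 new (q, t, t, i)
  "ttdqq" → 5 new (t, t, d, q, q)
  "tqqqidt" → prefix "t" already present; 6 new (q, q, q, i, d, t)
  "ttdtdit" → prefix "ttd" already present; 4 new (t, d, i, t)
  "ttdttdq" → prefix "ttdt" already present; 3 new (t, d, q)
  "tqq" → prefix "tqq" already present; 0 new (none)
  "ttdiqi" → prefix "ttd" already present; 3 new (i, q, i)
  "ttiqid" → prefix "tt" already present; 4 new (i, q, i, d)
  "tqqdt" → prefix "tqq" already present; 2 new (d, t)
  "tqqidi" → prefix "tqq" already present; 3 new (i, d, i)
  "tqqqt" → prefix "tqqq" already present; 1 new (t)
Total nodes = 4 + 5 + 6 + 4 + 3 + 0 + 3 + 4 + 2 + 3 + 1 = 35

35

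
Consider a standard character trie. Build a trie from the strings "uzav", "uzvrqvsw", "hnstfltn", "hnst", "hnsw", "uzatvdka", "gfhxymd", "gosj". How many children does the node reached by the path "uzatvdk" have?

1

The children of the "uzatvdk" node are the distinct next characters among strings starting with "uzatvdk".
Distinct next characters after "uzatvdk": a.
That node has 1 child edge.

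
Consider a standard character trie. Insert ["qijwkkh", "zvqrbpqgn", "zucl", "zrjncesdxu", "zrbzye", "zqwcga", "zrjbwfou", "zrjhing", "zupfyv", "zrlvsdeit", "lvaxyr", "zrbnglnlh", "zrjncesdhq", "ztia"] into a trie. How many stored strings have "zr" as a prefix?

Filter for entries beginning with "zr":
Matches: "zrbnglnlh", "zrbzye", "zrjbwfou", "zrjhing", "zrjncesdhq", "zrjncesdxu", "zrlvsdeit"
Count: 7

7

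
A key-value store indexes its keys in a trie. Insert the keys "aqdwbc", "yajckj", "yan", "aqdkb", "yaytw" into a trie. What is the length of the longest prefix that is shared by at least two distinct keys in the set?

3

The deepest shared node is where two words last agree before diverging.
e.g. "aqdkb" and "aqdwbc" share the prefix "aqd" of length 3; no pair shares a longer one.
Longest shared-prefix length: 3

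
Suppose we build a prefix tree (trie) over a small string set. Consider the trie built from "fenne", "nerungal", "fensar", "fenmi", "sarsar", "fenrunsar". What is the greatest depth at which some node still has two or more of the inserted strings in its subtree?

Equivalently: take the maximum, over all pairs, of their longest common prefix length.
"fenmi" and "fenne" agree on "fen" (3 characters) before diverging; nothing deeper is shared.
Longest shared-prefix length: 3

3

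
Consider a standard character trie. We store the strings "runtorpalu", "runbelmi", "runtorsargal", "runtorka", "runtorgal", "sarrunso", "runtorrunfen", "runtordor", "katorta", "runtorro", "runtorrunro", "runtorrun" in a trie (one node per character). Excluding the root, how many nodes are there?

53

Insert word by word; a character creates a node only if that edge doesn't already exist:
  "runtorpalu" → 10 new (r, u, n, t, o, r, p, a, l, u)
  "runbelmi" → prefix "run" already present; 5 new (b, e, l, m, i)
  "runtorsargal" → prefix "runtor" already present; 6 new (s, a, r, g, a, l)
  "runtorka" → prefix "runtor" already present; 2 new (k, a)
  "runtorgal" → prefix "runtor" already present; 3 new (g, a, l)
  "sarrunso" → 8 new (s, a, r, r, u, n, s, o)
  "runtorrunfen" → prefix "runtor" already present; 6 new (r, u, n, f, e, n)
  "runtordor" → prefix "runtor" already present; 3 new (d, o, r)
  "katorta" → 7 new (k, a, t, o, r, t, a)
  "runtorro" → prefix "runtorr" already present; 1 new (o)
  "runtorrunro" → prefix "runtorrun" already present; 2 new (r, o)
  "runtorrun" → prefix "runtorrun" already present; 0 new (none)
Total nodes = 10 + 5 + 6 + 2 + 3 + 8 + 6 + 3 + 7 + 1 + 2 + 0 = 53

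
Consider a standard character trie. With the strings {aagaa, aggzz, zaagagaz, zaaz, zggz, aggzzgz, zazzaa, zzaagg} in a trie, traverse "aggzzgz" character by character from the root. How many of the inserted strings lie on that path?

2

Traverse "aggzzgz" character by character; count nodes along the way that are marked as word ends.
Prefixes of the query that are stored words: "aggzz", "aggzzgz"
Count: 2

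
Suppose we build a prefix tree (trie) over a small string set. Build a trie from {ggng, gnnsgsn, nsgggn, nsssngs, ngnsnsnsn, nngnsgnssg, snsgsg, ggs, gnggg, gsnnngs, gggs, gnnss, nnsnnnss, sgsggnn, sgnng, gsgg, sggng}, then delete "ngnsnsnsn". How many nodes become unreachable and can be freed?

After clearing the end-marker at "ngnsnsnsn", prune upward until reaching a node still needed by another word.
The suffix "gnsnsnsn" (8 nodes) is used only by "ngnsnsnsn"; the node for "n" still has the child "s", so pruning stops there.
Nodes removed: 8

8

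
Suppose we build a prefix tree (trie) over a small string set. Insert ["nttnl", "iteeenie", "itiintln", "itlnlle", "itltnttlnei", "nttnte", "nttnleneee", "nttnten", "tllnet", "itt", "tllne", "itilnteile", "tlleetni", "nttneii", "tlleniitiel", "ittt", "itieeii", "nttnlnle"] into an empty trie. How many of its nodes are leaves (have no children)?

14

Leaves are exactly the stored words that no other stored word extends.
Those words: "iteeenie", "itieeii", "itiintln", "itilnteile", "itlnlle", "itltnttlnei", "ittt", "nttneii", "nttnleneee", "nttnlnle", "nttnten", "tlleetni", "tlleniitiel", "tllnet"
Leaf count: 14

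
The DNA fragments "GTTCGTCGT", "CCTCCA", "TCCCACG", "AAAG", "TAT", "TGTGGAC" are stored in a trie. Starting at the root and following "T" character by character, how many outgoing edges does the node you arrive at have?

3

Follow the path "T" to its node, then look at its outgoing edges.
Distinct next characters after "T": A, C, G.
That node has 3 child edges.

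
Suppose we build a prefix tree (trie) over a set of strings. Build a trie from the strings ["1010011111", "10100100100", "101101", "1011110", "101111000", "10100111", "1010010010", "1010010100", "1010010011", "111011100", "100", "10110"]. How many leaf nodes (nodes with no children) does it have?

A leaf is a node with no children — equivalently, the end of a word that is not a proper prefix of any other stored word.
Those words: "100", "10100100100", "1010010011", "1010010100", "1010011111", "101101", "101111000", "111011100"
Leaf count: 8

8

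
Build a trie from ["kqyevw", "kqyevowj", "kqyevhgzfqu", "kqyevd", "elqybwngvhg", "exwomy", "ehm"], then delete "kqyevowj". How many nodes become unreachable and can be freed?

A node on "kqyevowj"'s path can go only if nothing else ends at it or branches off below it.
The suffix "owj" (3 nodes) is used only by "kqyevowj"; the node for "kqyev" still has the child "w", so pruning stops there.
Nodes removed: 3

3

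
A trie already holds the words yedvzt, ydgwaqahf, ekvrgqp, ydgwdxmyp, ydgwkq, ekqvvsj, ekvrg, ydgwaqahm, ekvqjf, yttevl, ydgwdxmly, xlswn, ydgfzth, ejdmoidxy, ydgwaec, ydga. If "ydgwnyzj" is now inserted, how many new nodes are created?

"ydgw" is already a path in the trie; the remaining "nyzj" must be added.
So 8 − 4 = 4 new nodes.

4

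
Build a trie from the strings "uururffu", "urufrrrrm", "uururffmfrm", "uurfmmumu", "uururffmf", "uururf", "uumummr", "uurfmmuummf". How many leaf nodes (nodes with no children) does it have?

6

A leaf is a node with no children — equivalently, the end of a word that is not a proper prefix of any other stored word.
Those words: "urufrrrrm", "uumummr", "uurfmmumu", "uurfmmuummf", "uururffmfrm", "uururffu"
Leaf count: 6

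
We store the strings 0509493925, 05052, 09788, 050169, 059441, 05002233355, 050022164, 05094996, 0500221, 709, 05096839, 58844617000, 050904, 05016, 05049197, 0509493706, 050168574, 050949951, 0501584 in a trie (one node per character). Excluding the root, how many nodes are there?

73

Insert word by word; a character creates a node only if that edge doesn't already exist:
  "0509493925" → 10 new (0, 5, 0, 9, 4, 9, 3, 9, 2, 5)
  "05052" → prefix "050" already present; 2 new (5, 2)
  "09788" → prefix "0" already present; 4 new (9, 7, 8, 8)
  "050169" → prefix "050" already present; 3 new (1, 6, 9)
  "059441" → prefix "05" already present; 4 new (9, 4, 4, 1)
  "05002233355" → prefix "050" already present; 8 new (0, 2, 2, 3, 3, 3, 5, 5)
  "050022164" → prefix "050022" already present; 3 new (1, 6, 4)
  "05094996" → prefix "050949" already present; 2 new (9, 6)
  "0500221" → prefix "0500221" already present; 0 new (none)
  "709" → 3 new (7, 0, 9)
  "05096839" → prefix "0509" already present; 4 new (6, 8, 3, 9)
  "58844617000" → 11 new (5, 8, 8, 4, 4, 6, 1, 7, 0, 0, 0)
  "050904" → prefix "0509" already present; 2 new (0, 4)
  "05016" → prefix "05016" already present; 0 new (none)
  "05049197" → prefix "050" already present; 5 new (4, 9, 1, 9, 7)
  "0509493706" → prefix "0509493" already present; 3 new (7, 0, 6)
  "050168574" → prefix "05016" already present; 4 new (8, 5, 7, 4)
  "050949951" → prefix "0509499" already present; 2 new (5, 1)
  "0501584" → prefix "0501" already present; 3 new (5, 8, 4)
Total nodes = 10 + 2 + 4 + 3 + 4 + 8 + 3 + 2 + 0 + 3 + 4 + 11 + 2 + 0 + 5 + 3 + 4 + 2 + 3 = 73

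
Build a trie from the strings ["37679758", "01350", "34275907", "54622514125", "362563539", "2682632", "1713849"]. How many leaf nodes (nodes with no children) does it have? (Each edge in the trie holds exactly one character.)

7

A leaf is a node with no children — equivalently, the end of a word that is not a proper prefix of any other stored word.
Those words: "01350", "1713849", "2682632", "34275907", "362563539", "37679758", "54622514125"
Leaf count: 7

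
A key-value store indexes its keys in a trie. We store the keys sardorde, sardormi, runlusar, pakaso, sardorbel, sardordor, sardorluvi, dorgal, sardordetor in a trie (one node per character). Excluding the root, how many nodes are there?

For each word, the new-node count is its length minus the longest prefix already in the trie:
  "sardorde" → 8 new (s, a, r, d, o, r, d, e)
  "sardormi" → prefix "sardor" already present; 2 new (m, i)
  "runlusar" → 8 new (r, u, n, l, u, s, a, r)
  "pakaso" → 6 new (p, a, k, a, s, o)
  "sardorbel" → prefix "sardor" already present; 3 new (b, e, l)
  "sardordor" → prefix "sardord" already present; 2 new (o, r)
  "sardorluvi" → prefix "sardor" already present; 4 new (l, u, v, i)
  "dorgal" → 6 new (d, o, r, g, a, l)
  "sardordetor" → prefix "sardorde" already present; 3 new (t, o, r)
Total nodes = 8 + 2 + 8 + 6 + 3 + 2 + 4 + 6 + 3 = 42

42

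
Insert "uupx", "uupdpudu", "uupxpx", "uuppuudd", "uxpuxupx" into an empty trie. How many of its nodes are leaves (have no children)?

4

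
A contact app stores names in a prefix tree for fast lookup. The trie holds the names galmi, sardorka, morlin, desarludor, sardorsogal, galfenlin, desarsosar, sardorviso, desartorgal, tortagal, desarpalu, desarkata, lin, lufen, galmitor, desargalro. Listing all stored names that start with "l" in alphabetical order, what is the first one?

lin

Words with prefix "l", in lexicographic order: "lin", "lufen"
Position 1: lin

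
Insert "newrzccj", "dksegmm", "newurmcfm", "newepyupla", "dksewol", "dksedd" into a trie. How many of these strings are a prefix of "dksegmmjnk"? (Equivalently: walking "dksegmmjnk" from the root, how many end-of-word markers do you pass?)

1

Traverse "dksegmmjnk" character by character; count nodes along the way that are marked as word ends.
Prefixes of the query that are stored words: "dksegmm"
Count: 1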